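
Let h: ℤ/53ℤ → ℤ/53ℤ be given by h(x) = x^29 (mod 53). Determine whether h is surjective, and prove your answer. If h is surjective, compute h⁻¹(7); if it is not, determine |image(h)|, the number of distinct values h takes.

Since 53 is prime, the nonzero elements of ℤ/53ℤ form a cyclic group of order 52.
As gcd(29, 52) = 1, raising to the 29th power is a bijection on this group: if s^29 ≡ t^29 then (st^{−1})^29 = 1, and the only element of order dividing gcd(29, 52) = 1 is 1, so s = t.
With h(0) = 0 this makes h injective on all of ℤ/53ℤ, hence bijective (finite equal-size domain and codomain). In particular h is surjective.
Since h is surjective, we find the preimage of 7. The inverse of x ↦ x^29 on (ℤ/53ℤ)^× is x ↦ x^9, because 29·9 = 261 = 5·52 + 1 ≡ 1 (mod 52) and x^{52} = 1 for x ≠ 0 (Fermat). So h⁻¹(7) = 7^9 mod 53.
Repeated squaring mod 53: 7^1 ≡ 7, 7^2 ≡ 7² = 49, 7^4 ≡ 49² = 2401 ≡ 16, 7^8 ≡ 16² = 256 ≡ 44. Since 9 = 8 + 1, 7^9 ≡ 44·7: 44·7 = 308 ≡ 43. So 7^9 ≡ 43 (mod 53).
Hence h⁻¹(7) = 43.

43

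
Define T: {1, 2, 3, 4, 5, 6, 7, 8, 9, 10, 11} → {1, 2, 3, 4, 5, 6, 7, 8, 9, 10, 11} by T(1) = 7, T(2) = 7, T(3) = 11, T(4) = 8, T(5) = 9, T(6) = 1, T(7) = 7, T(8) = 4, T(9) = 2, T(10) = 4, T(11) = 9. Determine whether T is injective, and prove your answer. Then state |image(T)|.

7

T(1) = 7 = T(2) with 1 ≠ 2, so T is not injective.
The image of T is {1, 2, 4, 7, 8, 9, 11}, which has 7 elements.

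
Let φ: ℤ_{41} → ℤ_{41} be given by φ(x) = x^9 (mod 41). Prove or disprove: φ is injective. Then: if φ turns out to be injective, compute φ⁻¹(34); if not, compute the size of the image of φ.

28

Since 41 is prime, the nonzero elements of ℤ_{41} form a cyclic group of order 40.
As gcd(9, 40) = 1, raising to the 9th power is a bijection on this group: if u^9 ≡ v^9 then (uv^{−1})^9 = 1, and the only element of order dividing gcd(9, 40) = 1 is 1, so u = v.
With φ(0) = 0 this makes φ injective on all of ℤ_{41}, hence bijective (finite equal-size domain and codomain). In particular φ is injective.
Since φ is injective, we find the preimage of 34. The inverse of x ↦ x^9 on (ℤ_{41})^× is x ↦ x^9, because 9·9 = 81 = 2·40 + 1 ≡ 1 (mod 40) and x^{40} = 1 for x ≠ 0 (Fermat). So φ⁻¹(34) = 34^9 mod 41.
Repeated squaring mod 41: 34^1 ≡ 34, 34^2 ≡ 34² = 1156 ≡ 8, 34^4 ≡ 8² = 64 ≡ 23, 34^8 ≡ 23² = 529 ≡ 37. Since 9 = 8 + 1, 34^9 ≡ 37·34: 37·34 = 1258 ≡ 28. So 34^9 ≡ 28 (mod 41).
Hence φ⁻¹(34) = 28.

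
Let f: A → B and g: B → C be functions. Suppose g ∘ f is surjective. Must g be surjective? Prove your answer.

surjective

Let c ∈ C. Since g ∘ f is surjective, some a ∈ A has g(f(a)) = c. Then b = f(a) ∈ B satisfies g(b) = c. So g is surjective.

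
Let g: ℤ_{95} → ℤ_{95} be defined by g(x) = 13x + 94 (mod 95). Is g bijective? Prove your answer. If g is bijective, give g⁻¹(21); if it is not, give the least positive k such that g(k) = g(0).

9

Recall: g is injective when g(x_1) = g(x_2) forces x_1 = x_2.
Suppose g(x_1) = g(x_2) in ℤ_{95}. Then 13x_1 + 94 ≡ 13x_2 + 94 (mod 95), so 13(x_1 − x_2) ≡ 0 (mod 95).
Since gcd(13, 95) = 1, 13 is invertible modulo 95, thus x_1 − x_2 ≡ 0 (mod 95), i.e. x_1 = x_2.
We now compute 13⁻¹ mod 95 explicitly. Euclid's algorithm: 95 = 7·13 + 4, 13 = 3·4 + 1; back-substituting gives 1 = 22·13 − 3·95, so 13⁻¹ ≡ 22 (mod 95).
Then y ↦ 22(y − 94) is a two-sided inverse to g, so every y ∈ ℤ_{95} has a preimage.
Therefore g is bijective.
Since g is bijective, we compute g⁻¹(21): solve 13x + 94 ≡ 21 (mod 95), i.e. 13x ≡ 22 (mod 95).
Multiplying by 13⁻¹ = 22 gives x ≡ 22·22 = 484 = 5·95 + 9 ≡ 9 (mod 95).
Check: g(9) = 13·9 + 94 = 211 = 2·95 + 21 ≡ 21 (mod 95).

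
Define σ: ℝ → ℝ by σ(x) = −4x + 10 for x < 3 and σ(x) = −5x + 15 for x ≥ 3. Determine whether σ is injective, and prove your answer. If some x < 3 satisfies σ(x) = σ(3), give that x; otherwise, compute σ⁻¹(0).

Both pieces are strictly decreasing (slopes −4 and −5), so each is injective on its own interval.
The left piece maps (−∞, 3) onto (−2, ∞); the right piece maps [3, ∞) onto (−∞, 0].
These images overlap. In particular σ(3) = 0 (right piece), and solving −4x + 10 = 0 on the left piece gives x = 5/2 < 3.
So σ(5/2) = σ(3) with 5/2 ≠ 3, and σ is not injective. This x = 5/2 is the requested value below 3.

5/2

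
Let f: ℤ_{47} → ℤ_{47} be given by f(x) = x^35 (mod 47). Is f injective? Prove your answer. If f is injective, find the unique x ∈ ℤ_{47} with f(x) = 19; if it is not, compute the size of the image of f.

15

Since 47 is prime, the nonzero elements of ℤ_{47} form a cyclic group of order 46.
As gcd(35, 46) = 1, raising to the 35th power is a bijection on this group: if x_1^35 ≡ x_2^35 then (x_1x_2^{−1})^35 = 1, and the only element of order dividing gcd(35, 46) = 1 is 1, so x_1 = x_2.
With f(0) = 0 this makes f injective on all of ℤ_{47}, hence bijective (finite equal-size domain and codomain). In particular f is injective.
Since f is injective, we find the preimage of 19. The inverse of x ↦ x^35 on (ℤ_{47})^× is x ↦ x^25, because 35·25 = 875 = 19·46 + 1 ≡ 1 (mod 46) and x^{46} = 1 for x ≠ 0 (Fermat). So f⁻¹(19) = 19^25 mod 47.
Repeated squaring mod 47: 19^1 ≡ 19, 19^2 ≡ 19² = 361 ≡ 32, 19^4 ≡ 32² = 1024 ≡ 37, 19^8 ≡ 37² = 1369 ≡ 6, 19^16 ≡ 6² = 36. Since 25 = 16 + 8 + 1, 19^25 ≡ 36·6·19: 36·6 = 216 ≡ 28, then 28·19 = 532 ≡ 15. So 19^25 ≡ 15 (mod 47).
Hence f⁻¹(19) = 15.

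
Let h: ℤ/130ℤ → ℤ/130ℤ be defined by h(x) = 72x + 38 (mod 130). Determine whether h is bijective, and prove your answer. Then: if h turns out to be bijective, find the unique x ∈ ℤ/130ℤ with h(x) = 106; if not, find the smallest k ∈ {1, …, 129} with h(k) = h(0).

65

By definition, injectivity means: for all x_1, x_2 in the domain, h(x_1) = h(x_2) implies x_1 = x_2.
We have gcd(72, 130) = 2 > 1. Taking x_1 = 0 and x_2 = 65: h(0) = 38 and h(65) = 72·65 + 38 = 4718 ≡ 38 (mod 130).
So h(0) = h(65) while 0 ≠ 65, hence h is not injective, hence not bijective.
Since h is not bijective, we find the least positive k with h(k) = h(0): this means 72k ≡ 0 (mod 130), i.e. 130 ∣ 72k. Since gcd(72, 130) = 2, dividing through by 2 this holds exactly when 65 ∣ 36k, and as gcd(36, 65) = 1, exactly when 65 ∣ k.
The smallest positive such k is 65.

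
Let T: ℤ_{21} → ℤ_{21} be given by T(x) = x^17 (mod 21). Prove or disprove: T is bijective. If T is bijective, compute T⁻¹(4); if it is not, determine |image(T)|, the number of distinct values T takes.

16

Computing x^17 mod 21 for each x (by repeated squaring, reducing mod 21 at every step), the values T(0), T(1), …, T(20) are: 0, 1, 11, 12, 16, 17, 6, 7, 8, 18, 19, 2, 3, 13, 14, 15, 4, 5, 9, 10, 20.
Every element of ℤ_{21} appears exactly once in this list, so T is a bijection, and in particular bijective.
Since T is bijective, we read off the preimage of 4 from the same table: T(16) = 4, so T⁻¹(4) = 16.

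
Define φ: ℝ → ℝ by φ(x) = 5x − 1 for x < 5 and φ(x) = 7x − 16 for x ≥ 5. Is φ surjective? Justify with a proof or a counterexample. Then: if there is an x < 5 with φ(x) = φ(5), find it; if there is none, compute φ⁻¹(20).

Both pieces are strictly increasing (slopes 5 and 7), so each is injective on its own interval.
The left piece maps (−∞, 5) onto (−∞, 24); the right piece maps [5, ∞) onto [19, ∞).
The union (−∞, 24) ∪ [19, ∞) covers ℝ, so φ is surjective.
For the follow-up: the images overlap, so an x < 5 with φ(x) = φ(5) exists. φ(5) = 19; solving 5x − 1 = 19 for x < 5 gives x = (19 + 1)/5 = 4.

4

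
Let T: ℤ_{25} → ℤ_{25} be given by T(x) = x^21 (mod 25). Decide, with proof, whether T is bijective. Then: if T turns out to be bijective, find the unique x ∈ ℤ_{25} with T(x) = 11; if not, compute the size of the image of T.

T(0) = 0^21 = 0.
T(5): Repeated squaring mod 25: 5^1 ≡ 5, 5^2 ≡ 5² = 25 ≡ 0, 5^4 ≡ 0² = 0, 5^8 ≡ 0² = 0, 5^16 ≡ 0² = 0. Since 21 = 16 + 4 + 1, 5^21 ≡ 0·0·5: 0·0 = 0, then 0·5 = 0. So 5^21 ≡ 0 (mod 25).
So T(0) = T(5) = 0 while 0 ≠ 5, hence T is not injective, hence not bijective.
Since T is not bijective, we determine |image(T)|. Computing x^21 mod 25 for each x (by repeated squaring, reducing mod 25 at every step), the values T(0), T(1), …, T(24) are: 0, 1, 2, 3, 4, 0, 6, 7, 8, 9, 0, 11, 12, 13, 14, 0, 16, 17, 18, 19, 0, 21, 22, 23, 24.
The distinct values are {0, 1, 2, 3, 4, 6, 7, 8, 9, 11, 12, 13, 14, 16, 17, 18, 19, 21, 22, 23, 24}; there are 21 of them.

21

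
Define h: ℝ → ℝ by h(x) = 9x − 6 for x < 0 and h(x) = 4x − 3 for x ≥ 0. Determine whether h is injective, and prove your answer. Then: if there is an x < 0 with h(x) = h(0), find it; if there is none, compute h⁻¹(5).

2

Both pieces are strictly increasing (slopes 9 and 4), so each is injective on its own interval.
The left piece maps (−∞, 0) onto (−∞, −6); the right piece maps [0, ∞) onto [−3, ∞).
These images are disjoint, so no value is attained by both pieces. So h is injective.
Because the two images are disjoint, no x < 0 has h(x) = h(0), so we compute h⁻¹(5): 5 lies in [−3, ∞), so solve 4x − 3 = 5: x = (5 + 3)/4 = 2.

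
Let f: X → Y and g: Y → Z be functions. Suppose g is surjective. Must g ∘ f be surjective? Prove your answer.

not surjective

No. Take X = {1}, Y = Z = {1, 2, 3, 4, 5}, f(1) = 1, and g = identity (surjective).
Then (g ∘ f)(1) = 1, and 5 ∈ Z has no preimage under g ∘ f, so g ∘ f is not surjective.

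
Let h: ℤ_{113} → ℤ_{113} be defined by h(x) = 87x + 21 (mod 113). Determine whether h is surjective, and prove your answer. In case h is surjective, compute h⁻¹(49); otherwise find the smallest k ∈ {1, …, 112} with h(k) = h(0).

25

Since gcd(87, 113) = 1, 87 is invertible modulo 113. Euclid's algorithm: 113 = 1·87 + 26, 87 = 3·26 + 9, 26 = 2·9 + 8, 9 = 1·8 + 1; back-substituting gives 1 = 13·87 − 10·113, so 87⁻¹ ≡ 13 (mod 113).
Then y ↦ 13(y − 21) is a two-sided inverse to h, so every y ∈ ℤ_{113} has a preimage.
Hence h is surjective.
Since h is surjective, we find h⁻¹(49): we need 87x ≡ 49 − 21 ≡ 28 (mod 113). Using 87⁻¹ = 13: x ≡ 13·28 = 364 = 3·113 + 25, so x = 25.
Check: h(25) = 87·25 + 21 = 2196 = 19·113 + 49 ≡ 49 (mod 113).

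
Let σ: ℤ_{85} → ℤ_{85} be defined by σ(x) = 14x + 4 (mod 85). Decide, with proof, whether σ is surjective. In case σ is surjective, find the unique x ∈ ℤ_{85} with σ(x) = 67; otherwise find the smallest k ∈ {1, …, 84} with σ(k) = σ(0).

Recall that σ is surjective if every y in the codomain equals σ(x) for some x in the domain.
Since gcd(14, 85) = 1, 14 is invertible modulo 85. Euclid's algorithm: 85 = 6·14 + 1; back-substituting gives 1 = 79·14 − 13·85, so 14⁻¹ ≡ 79 (mod 85).
Then y ↦ 79(y − 4) is a two-sided inverse to σ, so every y ∈ ℤ_{85} has a preimage.
Therefore σ is surjective.
Since σ is surjective, we compute σ⁻¹(67): solve 14x + 4 ≡ 67 (mod 85), i.e. 14x ≡ 63 (mod 85).
Multiplying by 14⁻¹ = 79 gives x ≡ 79·63 = 4977 = 58·85 + 47 ≡ 47 (mod 85).
Check: σ(47) = 14·47 + 4 = 662 = 7·85 + 67 ≡ 67 (mod 85).

47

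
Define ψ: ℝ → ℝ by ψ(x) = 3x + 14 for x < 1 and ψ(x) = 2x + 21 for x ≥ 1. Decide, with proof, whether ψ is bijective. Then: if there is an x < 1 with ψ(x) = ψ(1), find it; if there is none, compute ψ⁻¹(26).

Both pieces are strictly increasing (slopes 3 and 2), so each is injective on its own interval.
The left piece maps (−∞, 1) onto (−∞, 17); the right piece maps [1, ∞) onto [23, ∞).
The images leave a gap (17 has no preimage), so ψ is not surjective, hence not bijective.
Because the two images are disjoint, no x < 1 has ψ(x) = ψ(1), so we compute ψ⁻¹(26): 26 lies in [23, ∞), so solve 2x + 21 = 26: x = (26 − 21)/2 = 5/2.

5/2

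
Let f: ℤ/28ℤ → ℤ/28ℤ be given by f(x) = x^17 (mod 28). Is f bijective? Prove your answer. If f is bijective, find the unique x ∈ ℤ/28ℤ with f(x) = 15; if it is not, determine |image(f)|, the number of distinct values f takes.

21

f(0) = 0^17 = 0.
f(14): Repeated squaring mod 28: 14^1 ≡ 14, 14^2 ≡ 14² = 196 ≡ 0, 14^4 ≡ 0² = 0, 14^8 ≡ 0² = 0, 14^16 ≡ 0² = 0. Since 17 = 16 + 1, 14^17 ≡ 0·14: 0·14 = 0. So 14^17 ≡ 0 (mod 28).
So f(0) = f(14) = 0 while 0 ≠ 14, therefore f is not injective, hence not bijective.
Since f is not bijective, we determine |image(f)|. Computing x^17 mod 28 for each x (by repeated squaring, reducing mod 28 at every step), the values f(0), f(1), …, f(27) are: 0, 1, 4, 19, 16, 17, 20, 7, 8, 25, 12, 23, 24, 13, 0, 15, 4, 5, 16, 3, 20, 21, 8, 11, 12, 9, 24, 27.
The distinct values are {0, 1, 3, 4, 5, 7, 8, 9, 11, 12, 13, 15, 16, 17, 19, 20, 21, 23, 24, 25, 27}; there are 21 of them.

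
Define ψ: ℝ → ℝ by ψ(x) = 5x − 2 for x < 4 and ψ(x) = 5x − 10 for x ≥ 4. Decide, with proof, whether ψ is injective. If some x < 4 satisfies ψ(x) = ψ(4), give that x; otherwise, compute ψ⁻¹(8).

12/5

Both pieces are strictly increasing (slopes 5 and 5), so each is injective on its own interval.
The left piece maps (−∞, 4) onto (−∞, 18); the right piece maps [4, ∞) onto [10, ∞).
These images overlap. In particular ψ(4) = 10 (right piece), and solving 5x − 2 = 10 on the left piece gives x = 12/5 < 4.
So ψ(12/5) = ψ(4) with 12/5 ≠ 4, and ψ is not injective. This x = 12/5 is the requested value below 4.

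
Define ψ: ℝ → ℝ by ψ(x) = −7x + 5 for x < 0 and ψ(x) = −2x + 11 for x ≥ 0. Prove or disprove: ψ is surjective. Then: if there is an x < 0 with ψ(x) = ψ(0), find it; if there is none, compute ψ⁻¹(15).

-6/7

Both pieces are strictly decreasing (slopes −7 and −2), so each is injective on its own interval.
The left piece maps (−∞, 0) onto (5, ∞); the right piece maps [0, ∞) onto (−∞, 11].
The union (5, ∞) ∪ (−∞, 11] covers ℝ, so ψ is surjective.
For the follow-up: the images overlap, so an x < 0 with ψ(x) = ψ(0) exists. ψ(0) = 11; solving −7x + 5 = 11 for x < 0 gives x = (11 − 5)/(−7) = −6/7.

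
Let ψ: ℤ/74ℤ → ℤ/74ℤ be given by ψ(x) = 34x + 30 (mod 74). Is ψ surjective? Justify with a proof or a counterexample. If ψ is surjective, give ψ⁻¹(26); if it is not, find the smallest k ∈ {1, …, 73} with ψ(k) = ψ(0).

Recall: ψ is surjective if every y in the codomain equals ψ(x) for some x in the domain.
Since gcd(34, 74) = 2, we have 34x ≡ 0 (mod 2) for all x, so ψ(x) ≡ 0 (mod 2).
But 1 ≢ 0 (mod 2), so 1 ∈ ℤ/74ℤ has no preimage. Hence ψ is not surjective.
Since ψ is not surjective, we find the least positive k with ψ(k) = ψ(0): this means 34k ≡ 0 (mod 74), i.e. 74 ∣ 34k. Since gcd(34, 74) = 2, dividing through by 2 this holds exactly when 37 ∣ 17k, and as gcd(17, 37) = 1, exactly when 37 ∣ k.
The smallest positive such k is 37.

37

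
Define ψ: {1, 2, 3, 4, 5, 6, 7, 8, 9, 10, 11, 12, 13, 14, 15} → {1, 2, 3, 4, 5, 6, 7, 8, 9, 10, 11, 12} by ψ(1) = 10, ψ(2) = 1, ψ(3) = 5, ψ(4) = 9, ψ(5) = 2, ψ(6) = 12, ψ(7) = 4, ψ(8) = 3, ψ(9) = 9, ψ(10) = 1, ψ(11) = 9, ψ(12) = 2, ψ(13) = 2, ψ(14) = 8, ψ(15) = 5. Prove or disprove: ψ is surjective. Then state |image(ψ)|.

9

No element maps to 6, so ψ is not surjective.
The image of ψ is {1, 2, 3, 4, 5, 8, 9, 10, 12}, which has 9 elements.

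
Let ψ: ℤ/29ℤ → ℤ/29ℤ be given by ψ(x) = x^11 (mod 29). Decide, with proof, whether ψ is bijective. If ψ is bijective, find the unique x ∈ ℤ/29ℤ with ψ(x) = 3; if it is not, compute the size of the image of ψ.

Since 29 is prime, the nonzero elements of ℤ/29ℤ form a cyclic group of order 28.
As gcd(11, 28) = 1, raising to the 11th power is a bijection on this group: if u^11 ≡ v^11 then (uv^{−1})^11 = 1, and the only element of order dividing gcd(11, 28) = 1 is 1, so u = v.
With ψ(0) = 0 this makes ψ injective on all of ℤ/29ℤ, hence bijective (finite equal-size domain and codomain). In particular ψ is bijective.
Since ψ is bijective, we find the preimage of 3. The inverse of x ↦ x^11 on (ℤ/29ℤ)^× is x ↦ x^23, because 11·23 = 253 = 9·28 + 1 ≡ 1 (mod 28) and x^{28} = 1 for x ≠ 0 (Fermat). So ψ⁻¹(3) = 3^23 mod 29.
Repeated squaring mod 29: 3^1 ≡ 3, 3^2 ≡ 3² = 9, 3^4 ≡ 9² = 81 ≡ 23, 3^8 ≡ 23² = 529 ≡ 7, 3^16 ≡ 7² = 49 ≡ 20. Since 23 = 16 + 4 + 2 + 1, 3^23 ≡ 20·23·9·3: 20·23 = 460 ≡ 25, then 25·9 = 225 ≡ 22, then 22·3 = 66 ≡ 8. So 3^23 ≡ 8 (mod 29).
Hence ψ⁻¹(3) = 8.

8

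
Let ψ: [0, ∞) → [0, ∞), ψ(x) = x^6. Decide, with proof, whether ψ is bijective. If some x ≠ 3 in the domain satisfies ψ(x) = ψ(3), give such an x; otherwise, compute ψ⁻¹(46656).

6

On [0, ∞), x ↦ x^6 is strictly increasing (injective) and for any y ∈ [0, ∞) the 6th root y^{1/6} lies in [0, ∞) (surjective). So ψ is bijective.
Since x ↦ x^6 is strictly increasing on [0, ∞), it is injective there, so no x ≠ 3 in the domain has ψ(x) = ψ(3). We therefore compute ψ⁻¹(46656) = 46656^{1/6} = 6 (indeed 6^6 = 46656).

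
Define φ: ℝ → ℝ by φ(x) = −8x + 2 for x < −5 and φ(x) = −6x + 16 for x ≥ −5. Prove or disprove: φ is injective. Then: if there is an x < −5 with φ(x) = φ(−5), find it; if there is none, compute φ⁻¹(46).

Both pieces are strictly decreasing (slopes −8 and −6), so each is injective on its own interval.
The left piece maps (−∞, −5) onto (42, ∞); the right piece maps [−5, ∞) onto (−∞, 46].
These images overlap. In particular φ(−5) = 46 (right piece), and solving −8x + 2 = 46 on the left piece gives x = −11/2 < −5.
So φ(−11/2) = φ(−5) with −11/2 ≠ −5, and φ is not injective. This x = −11/2 is the requested value below −5.

-11/2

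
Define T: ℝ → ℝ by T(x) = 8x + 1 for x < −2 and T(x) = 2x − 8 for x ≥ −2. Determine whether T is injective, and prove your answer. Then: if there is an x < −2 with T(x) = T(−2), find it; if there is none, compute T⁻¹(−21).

Both pieces are strictly increasing (slopes 8 and 2), so each is injective on its own interval.
The left piece maps (−∞, −2) onto (−∞, −15); the right piece maps [−2, ∞) onto [−12, ∞).
These images are disjoint, so no value is attained by both pieces. So T is injective.
Because the two images are disjoint, no x < −2 has T(x) = T(−2), so we compute T⁻¹(−21): −21 lies in (−∞, −15), so solve 8x + 1 = −21: x = (−21 − 1)/8 = −11/4.

-11/4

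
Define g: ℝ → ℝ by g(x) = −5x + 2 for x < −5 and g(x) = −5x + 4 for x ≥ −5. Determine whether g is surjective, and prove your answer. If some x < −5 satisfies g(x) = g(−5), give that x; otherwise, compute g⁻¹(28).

Both pieces are strictly decreasing (slopes −5 and −5), so each is injective on its own interval.
The left piece maps (−∞, −5) onto (27, ∞); the right piece maps [−5, ∞) onto (−∞, 29].
The union (27, ∞) ∪ (−∞, 29] covers ℝ, so g is surjective.
For the follow-up: the images overlap, so an x < −5 with g(x) = g(−5) exists. g(−5) = 29; solving −5x + 2 = 29 for x < −5 gives x = (29 − 2)/(−5) = −27/5.

-27/5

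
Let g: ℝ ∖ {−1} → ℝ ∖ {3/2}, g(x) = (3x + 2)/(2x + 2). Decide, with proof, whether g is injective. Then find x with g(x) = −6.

-14/15

Suppose g(s) = g(t). Cross-multiplying: (3s + 2)(2t + 2) = (3t + 2)(2s + 2).
Expanding both sides and cancelling the symmetric terms leaves 2·(s − t) = 0. Since 2 ≠ 0, s = t. Hence g is injective.
Solving g(x) = −6: cross-multiplying gives 3x + 2 = −6(2x + 2), which rearranges to 15x = −14, so x = −14/15.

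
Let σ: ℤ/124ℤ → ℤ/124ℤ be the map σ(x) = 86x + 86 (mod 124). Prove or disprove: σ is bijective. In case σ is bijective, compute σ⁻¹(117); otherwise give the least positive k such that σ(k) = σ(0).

Recall that σ is injective when σ(x_1) = σ(x_2) forces x_1 = x_2.
We have gcd(86, 124) = 2 > 1. Taking x_1 = 0 and x_2 = 62: σ(0) = 86 and σ(62) = 86·62 + 86 = 5418 ≡ 86 (mod 124).
So σ(0) = σ(62) while 0 ≠ 62, thus σ is not injective, hence not bijective.
Since σ is not bijective, we find the least positive k with σ(k) = σ(0): this means 86k ≡ 0 (mod 124), i.e. 124 ∣ 86k. Since gcd(86, 124) = 2, dividing through by 2 this holds exactly when 62 ∣ 43k, and as gcd(43, 62) = 1, exactly when 62 ∣ k.
The smallest positive such k is 62.

62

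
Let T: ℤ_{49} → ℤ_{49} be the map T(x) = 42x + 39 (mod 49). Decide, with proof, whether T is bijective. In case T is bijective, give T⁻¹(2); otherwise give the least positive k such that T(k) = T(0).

7

Recall that T is injective if T(u) = T(v) implies u = v.
We have gcd(42, 49) = 7 > 1. Taking u = 0 and v = 7: T(0) = 39 and T(7) = 42·7 + 39 = 333 ≡ 39 (mod 49).
So T(0) = T(7) while 0 ≠ 7, therefore T is not injective, hence not bijective.
Since T is not bijective, we find the least positive k with T(k) = T(0): this means 42k ≡ 0 (mod 49), i.e. 49 ∣ 42k. Since gcd(42, 49) = 7, dividing through by 7 this holds exactly when 7 ∣ 6k, and as gcd(6, 7) = 1, exactly when 7 ∣ k.
The smallest positive such k is 7.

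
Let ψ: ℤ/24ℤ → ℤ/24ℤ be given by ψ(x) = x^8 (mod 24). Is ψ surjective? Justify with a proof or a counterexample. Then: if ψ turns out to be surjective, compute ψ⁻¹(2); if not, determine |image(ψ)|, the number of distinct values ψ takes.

ψ(2): Repeated squaring mod 24: 2^1 ≡ 2, 2^2 ≡ 2² = 4, 2^4 ≡ 4² = 16, 2^8 ≡ 16² = 256 ≡ 16. So 2^8 ≡ 16 (mod 24).
ψ(4): Repeated squaring mod 24: 4^1 ≡ 4, 4^2 ≡ 4² = 16, 4^4 ≡ 16² = 256 ≡ 16, 4^8 ≡ 16² = 256 ≡ 16. So 4^8 ≡ 16 (mod 24).
So ψ(2) = ψ(4) = 16 while 2 ≠ 4, so ψ is not injective.
A non-injective map from the 24-element set ℤ/24ℤ to itself takes at most 23 distinct values, so it cannot be surjective. Therefore ψ is not surjective.
Since ψ is not surjective, we determine |image(ψ)|. Computing x^8 mod 24 for each x (by repeated squaring, reducing mod 24 at every step), the values ψ(0), ψ(1), …, ψ(23) are: 0, 1, 16, 9, 16, 1, 0, 1, 16, 9, 16, 1, 0, 1, 16, 9, 16, 1, 0, 1, 16, 9, 16, 1.
The distinct values are {0, 1, 9, 16}; there are 4 of them.

4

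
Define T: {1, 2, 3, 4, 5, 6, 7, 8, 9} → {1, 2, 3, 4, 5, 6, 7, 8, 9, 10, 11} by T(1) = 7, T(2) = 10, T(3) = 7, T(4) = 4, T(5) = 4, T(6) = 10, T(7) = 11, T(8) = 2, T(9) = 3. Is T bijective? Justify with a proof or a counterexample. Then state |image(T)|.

T(1) = 7 = T(3) with 1 ≠ 3, so T is not injective, hence not bijective.
The image of T is {2, 3, 4, 7, 10, 11}, which has 6 elements.

6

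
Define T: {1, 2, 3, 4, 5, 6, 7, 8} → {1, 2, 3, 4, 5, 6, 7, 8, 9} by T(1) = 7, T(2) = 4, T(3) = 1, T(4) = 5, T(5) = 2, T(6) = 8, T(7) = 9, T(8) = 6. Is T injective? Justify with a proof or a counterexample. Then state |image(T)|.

The values T(1), …, T(8) are 7, 4, 1, 5, 2, 8, 9, 6 — all distinct.
So T(a) = T(b) only when a = b, and T is injective.
The image of T is {1, 2, 4, 5, 6, 7, 8, 9}, which has 8 elements.

8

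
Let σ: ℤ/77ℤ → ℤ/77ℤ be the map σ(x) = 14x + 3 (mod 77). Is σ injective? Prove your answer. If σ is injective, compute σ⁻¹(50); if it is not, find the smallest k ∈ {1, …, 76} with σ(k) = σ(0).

11

We have gcd(14, 77) = 7 > 1. Taking a = 0 and b = 11: σ(0) = 3 and σ(11) = 14·11 + 3 = 157 ≡ 3 (mod 77).
So σ(0) = σ(11) while 0 ≠ 11, hence σ is not injective.
Since σ is not injective, we find the least positive k with σ(k) = σ(0): this means 14k ≡ 0 (mod 77), i.e. 77 ∣ 14k. Since gcd(14, 77) = 7, dividing through by 7 this holds exactly when 11 ∣ 2k, and as gcd(2, 11) = 1, exactly when 11 ∣ k.
The smallest positive such k is 11.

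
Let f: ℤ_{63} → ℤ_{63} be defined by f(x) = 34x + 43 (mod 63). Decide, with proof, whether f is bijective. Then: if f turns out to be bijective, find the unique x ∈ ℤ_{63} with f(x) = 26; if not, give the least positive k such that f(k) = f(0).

By definition, injectivity means: for all x_1, x_2 in the domain, f(x_1) = f(x_2) implies x_1 = x_2.
Suppose f(x_1) = f(x_2) in ℤ_{63}. Then 34x_1 + 43 ≡ 34x_2 + 43 (mod 63), therefore 34(x_1 − x_2) ≡ 0 (mod 63).
Since gcd(34, 63) = 1, 34 is invertible modulo 63, so x_1 − x_2 ≡ 0 (mod 63), i.e. x_1 = x_2.
We now compute 34⁻¹ mod 63 explicitly. Euclid's algorithm: 63 = 1·34 + 29, 34 = 1·29 + 5, 29 = 5·5 + 4, 5 = 1·4 + 1; back-substituting gives 1 = 13·34 − 7·63, so 34⁻¹ ≡ 13 (mod 63).
Then y ↦ 13(y − 43) is a two-sided inverse to f, so every y ∈ ℤ_{63} has a preimage.
Thus f is bijective.
Since f is bijective, we compute f⁻¹(26): solve 34x + 43 ≡ 26 (mod 63), i.e. 34x ≡ 46 (mod 63).
Multiplying by 34⁻¹ = 13 gives x ≡ 13·46 = 598 = 9·63 + 31 ≡ 31 (mod 63).
Check: f(31) = 34·31 + 43 = 1097 = 17·63 + 26 ≡ 26 (mod 63).

31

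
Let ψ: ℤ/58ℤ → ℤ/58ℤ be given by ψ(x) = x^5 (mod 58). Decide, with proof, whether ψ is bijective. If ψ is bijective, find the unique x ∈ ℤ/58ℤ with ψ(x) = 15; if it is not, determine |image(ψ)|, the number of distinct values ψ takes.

47

Computing x^5 mod 58 for each x (by repeated squaring, reducing mod 58 at every step), the values ψ(0), ψ(1), …, ψ(57) are: 0, 1, 32, 11, 38, 51, 4, 45, 56, 5, 8, 43, 12, 35, 48, 39, 52, 17, 44, 21, 24, 31, 42, 25, 36, 49, 18, 55, 28, 29, 30, 3, 40, 9, 22, 33, 16, 27, 34, 37, 14, 41, 6, 19, 10, 23, 46, 15, 50, 53, 2, 13, 54, 7, 20, 47, 26, 57.
Every element of ℤ/58ℤ appears exactly once in this list, so ψ is a bijection, and in particular bijective.
Since ψ is bijective, we read off the preimage of 15 from the same table: ψ(47) = 15, so ψ⁻¹(15) = 47.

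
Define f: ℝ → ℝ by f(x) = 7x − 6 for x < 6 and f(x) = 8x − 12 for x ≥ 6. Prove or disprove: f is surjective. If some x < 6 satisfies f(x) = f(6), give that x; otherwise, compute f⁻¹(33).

39/7

Both pieces are strictly increasing (slopes 7 and 8), so each is injective on its own interval.
The left piece maps (−∞, 6) onto (−∞, 36); the right piece maps [6, ∞) onto [36, ∞).
These images together cover ℝ, so f is surjective.
Because the two images are disjoint, no x < 6 has f(x) = f(6), so we compute f⁻¹(33): 33 lies in (−∞, 36), so solve 7x − 6 = 33: x = (33 + 6)/7 = 39/7.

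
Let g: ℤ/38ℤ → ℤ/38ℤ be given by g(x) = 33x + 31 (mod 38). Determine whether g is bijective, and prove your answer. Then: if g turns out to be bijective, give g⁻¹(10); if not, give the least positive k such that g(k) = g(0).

If g(a) = g(b), then 33a ≡ 33b (mod 38). Because gcd(33, 38) = 1, we may cancel 33 to get a ≡ b (mod 38).
We now compute 33⁻¹ mod 38 explicitly. Euclid's algorithm: 38 = 1·33 + 5, 33 = 6·5 + 3, 5 = 1·3 + 2, 3 = 1·2 + 1; back-substituting gives 1 = 15·33 − 13·38, so 33⁻¹ ≡ 15 (mod 38).
For any y ∈ ℤ/38ℤ, x = 15(y − 31) mod 38 satisfies g(x) = 33·15(y − 31) + 31 ≡ y (since 33·15 ≡ 1 mod 38). So every y has a preimage.
Hence g is bijective.
Since g is bijective, we compute g⁻¹(10): solve 33x + 31 ≡ 10 (mod 38), i.e. 33x ≡ 17 (mod 38).
Multiplying by 33⁻¹ = 15 gives x ≡ 15·17 = 255 = 6·38 + 27 ≡ 27 (mod 38).
Check: g(27) = 33·27 + 31 = 922 = 24·38 + 10 ≡ 10 (mod 38).

27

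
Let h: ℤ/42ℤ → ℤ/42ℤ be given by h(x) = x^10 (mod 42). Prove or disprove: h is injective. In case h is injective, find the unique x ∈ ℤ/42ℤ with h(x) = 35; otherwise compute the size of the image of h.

h(4): Repeated squaring mod 42: 4^1 ≡ 4, 4^2 ≡ 4² = 16, 4^4 ≡ 16² = 256 ≡ 4, 4^8 ≡ 4² = 16. Since 10 = 8 + 2, 4^10 ≡ 16·16: 16·16 = 256 ≡ 4. So 4^10 ≡ 4 (mod 42).
h(10): Repeated squaring mod 42: 10^1 ≡ 10, 10^2 ≡ 10² = 100 ≡ 16, 10^4 ≡ 16² = 256 ≡ 4, 10^8 ≡ 4² = 16. Since 10 = 8 + 2, 10^10 ≡ 16·16: 16·16 = 256 ≡ 4. So 10^10 ≡ 4 (mod 42).
So h(4) = h(10) = 4 while 4 ≠ 10, thus h is not injective.
Since h is not injective, we determine |image(h)|. Computing x^10 mod 42 for each x (by repeated squaring, reducing mod 42 at every step), the values h(0), h(1), …, h(41) are: 0, 1, 16, 39, 4, 37, 36, 7, 22, 9, 4, 25, 30, 1, 28, 15, 16, 25, 18, 37, 22, 21, 22, 37, 18, 25, 16, 15, 28, 1, 30, 25, 4, 9, 22, 7, 36, 37, 4, 39, 16, 1.
The distinct values are {0, 1, 4, 7, 9, 15, 16, 18, 21, 22, 25, 28, 30, 36, 37, 39}; there are 16 of them.

16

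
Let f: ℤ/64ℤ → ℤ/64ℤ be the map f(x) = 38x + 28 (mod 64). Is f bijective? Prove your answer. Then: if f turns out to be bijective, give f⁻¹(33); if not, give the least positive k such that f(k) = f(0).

32

We have gcd(38, 64) = 2 > 1. Taking x_1 = 0 and x_2 = 32: f(0) = 28 and f(32) = 38·32 + 28 = 1244 ≡ 28 (mod 64).
So f(0) = f(32) while 0 ≠ 32, therefore f is not injective, hence not bijective.
Since f is not bijective, we find the least positive k with f(k) = f(0): this means 38k ≡ 0 (mod 64), i.e. 64 ∣ 38k. Since gcd(38, 64) = 2, dividing through by 2 this holds exactly when 32 ∣ 19k, and as gcd(19, 32) = 1, exactly when 32 ∣ k.
The smallest positive such k is 32.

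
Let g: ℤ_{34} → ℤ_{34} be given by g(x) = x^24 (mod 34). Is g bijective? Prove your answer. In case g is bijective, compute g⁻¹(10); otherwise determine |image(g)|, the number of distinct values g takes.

6

g(2): Repeated squaring mod 34: 2^1 ≡ 2, 2^2 ≡ 2² = 4, 2^4 ≡ 4² = 16, 2^8 ≡ 16² = 256 ≡ 18, 2^16 ≡ 18² = 324 ≡ 18. Since 24 = 16 + 8, 2^24 ≡ 18·18: 18·18 = 324 ≡ 18. So 2^24 ≡ 18 (mod 34).
g(4): Repeated squaring mod 34: 4^1 ≡ 4, 4^2 ≡ 4² = 16, 4^4 ≡ 16² = 256 ≡ 18, 4^8 ≡ 18² = 324 ≡ 18, 4^16 ≡ 18² = 324 ≡ 18. Since 24 = 16 + 8, 4^24 ≡ 18·18: 18·18 = 324 ≡ 18. So 4^24 ≡ 18 (mod 34).
So g(2) = g(4) = 18 while 2 ≠ 4, therefore g is not injective, hence not bijective.
Since g is not bijective, we determine |image(g)|. Computing x^24 mod 34 for each x (by repeated squaring, reducing mod 34 at every step), the values g(0), g(1), …, g(33) are: 0, 1, 18, 33, 18, 33, 16, 33, 18, 1, 16, 33, 16, 1, 16, 1, 18, 17, 18, 1, 16, 1, 16, 33, 16, 1, 18, 33, 16, 33, 18, 33, 18, 1.
The distinct values are {0, 1, 16, 17, 18, 33}; there are 6 of them.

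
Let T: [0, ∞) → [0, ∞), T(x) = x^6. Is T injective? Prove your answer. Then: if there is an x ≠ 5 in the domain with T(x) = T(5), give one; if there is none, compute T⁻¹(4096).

4

On [0, ∞), x ↦ x^6 is strictly increasing, so T(x_1) = T(x_2) forces x_1 = x_2. Thus T is injective.
Since x ↦ x^6 is strictly increasing on [0, ∞), it is injective there, so no x ≠ 5 in the domain has T(x) = T(5). We therefore compute T⁻¹(4096) = 4096^{1/6} = 4 (indeed 4^6 = 4096).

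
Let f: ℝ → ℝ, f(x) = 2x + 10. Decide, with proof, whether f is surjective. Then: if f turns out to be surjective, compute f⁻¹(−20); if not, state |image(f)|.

Recall: f is surjective if every y in the codomain equals f(x) for some x in the domain.
For any y ∈ ℝ, x = (y − 10)/2 satisfies f(x) = y.
So f is surjective.
Since f is surjective, we compute f⁻¹(−20) = (−20 − 10)/2 = −15.

-15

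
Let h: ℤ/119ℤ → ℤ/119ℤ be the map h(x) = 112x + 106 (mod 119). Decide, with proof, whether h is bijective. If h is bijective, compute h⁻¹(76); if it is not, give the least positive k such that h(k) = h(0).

We have gcd(112, 119) = 7 > 1. Taking a = 0 and b = 17: h(0) = 106 and h(17) = 112·17 + 106 = 2010 ≡ 106 (mod 119).
So h(0) = h(17) while 0 ≠ 17, therefore h is not injective, hence not bijective.
Since h is not bijective, we find the least positive k with h(k) = h(0): this means 112k ≡ 0 (mod 119), i.e. 119 ∣ 112k. Since gcd(112, 119) = 7, dividing through by 7 this holds exactly when 17 ∣ 16k, and as gcd(16, 17) = 1, exactly when 17 ∣ k.
The smallest positive such k is 17.

17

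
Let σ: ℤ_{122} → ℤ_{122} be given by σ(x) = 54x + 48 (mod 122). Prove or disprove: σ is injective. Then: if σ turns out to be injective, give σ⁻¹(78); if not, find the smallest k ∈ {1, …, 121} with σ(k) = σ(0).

We have gcd(54, 122) = 2 > 1. Taking a = 0 and b = 61: σ(0) = 48 and σ(61) = 54·61 + 48 = 3342 ≡ 48 (mod 122).
So σ(0) = σ(61) while 0 ≠ 61, therefore σ is not injective.
Since σ is not injective, we find the least positive k with σ(k) = σ(0): this means 54k ≡ 0 (mod 122), i.e. 122 ∣ 54k. Since gcd(54, 122) = 2, dividing through by 2 this holds exactly when 61 ∣ 27k, and as gcd(27, 61) = 1, exactly when 61 ∣ k.
The smallest positive such k is 61.

61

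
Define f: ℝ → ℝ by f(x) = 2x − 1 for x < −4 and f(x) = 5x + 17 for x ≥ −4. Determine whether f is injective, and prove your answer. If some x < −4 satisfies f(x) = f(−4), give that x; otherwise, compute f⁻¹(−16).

-15/2

Both pieces are strictly increasing (slopes 2 and 5), so each is injective on its own interval.
The left piece maps (−∞, −4) onto (−∞, −9); the right piece maps [−4, ∞) onto [−3, ∞).
These images are disjoint, so no value is attained by both pieces. So f is injective.
Because the two images are disjoint, no x < −4 has f(x) = f(−4), so we compute f⁻¹(−16): −16 lies in (−∞, −9), so solve 2x − 1 = −16: x = (−16 + 1)/2 = −15/2.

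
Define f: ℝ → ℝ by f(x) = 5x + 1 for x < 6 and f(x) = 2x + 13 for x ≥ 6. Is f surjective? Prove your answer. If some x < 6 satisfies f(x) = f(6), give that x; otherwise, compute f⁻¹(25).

24/5

Both pieces are strictly increasing (slopes 5 and 2), so each is injective on its own interval.
The left piece maps (−∞, 6) onto (−∞, 31); the right piece maps [6, ∞) onto [25, ∞).
The union (−∞, 31) ∪ [25, ∞) covers ℝ, so f is surjective.
For the follow-up: the images overlap, so an x < 6 with f(x) = f(6) exists. f(6) = 25; solving 5x + 1 = 25 for x < 6 gives x = (25 − 1)/5 = 24/5.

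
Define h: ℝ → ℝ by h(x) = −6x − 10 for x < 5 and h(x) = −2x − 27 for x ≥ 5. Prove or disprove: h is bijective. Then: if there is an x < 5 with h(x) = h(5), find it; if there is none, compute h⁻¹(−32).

9/2

Both pieces are strictly decreasing (slopes −6 and −2), so each is injective on its own interval.
The left piece maps (−∞, 5) onto (−40, ∞); the right piece maps [5, ∞) onto (−∞, −37].
These images overlap. In particular h(5) = −37 (right piece), and solving −6x − 10 = −37 on the left piece gives x = 9/2 < 5.
So h(9/2) = h(5) with 9/2 ≠ 5, and h is not injective, hence not bijective. This x = 9/2 is the requested value below 5.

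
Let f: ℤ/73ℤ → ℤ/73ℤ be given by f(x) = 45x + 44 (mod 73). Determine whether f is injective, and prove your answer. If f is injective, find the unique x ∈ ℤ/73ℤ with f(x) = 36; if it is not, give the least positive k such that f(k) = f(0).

42

Recall that injectivity means: for all a, b in the domain, f(a) = f(b) implies a = b.
Suppose f(a) = f(b) in ℤ/73ℤ. Then 45a + 44 ≡ 45b + 44 (mod 73), hence 45(a − b) ≡ 0 (mod 73).
Since gcd(45, 73) = 1, 45 is invertible modulo 73, therefore a − b ≡ 0 (mod 73), i.e. a = b.
Hence f is injective.
We now compute 45⁻¹ mod 73 explicitly. Euclid's algorithm: 73 = 1·45 + 28, 45 = 1·28 + 17, 28 = 1·17 + 11, 17 = 1·11 + 6, 11 = 1·6 + 5, 6 = 1·5 + 1; back-substituting gives 1 = 13·45 − 8·73, so 45⁻¹ ≡ 13 (mod 73).
Since f is injective, we find f⁻¹(36): we need 45x ≡ 36 − 44 ≡ 65 (mod 73). Using 45⁻¹ = 13: x ≡ 13·65 = 845 = 11·73 + 42, so x = 42.
Check: f(42) = 45·42 + 44 = 1934 = 26·73 + 36 ≡ 36 (mod 73).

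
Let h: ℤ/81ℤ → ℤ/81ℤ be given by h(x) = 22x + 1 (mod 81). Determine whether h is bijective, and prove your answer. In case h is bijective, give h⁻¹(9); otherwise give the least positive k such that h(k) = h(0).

74

By definition, injectivity means: for all a, b in the domain, h(a) = h(b) implies a = b.
If h(a) = h(b), then 22a ≡ 22b (mod 81). Because gcd(22, 81) = 1, we may cancel 22 to get a ≡ b (mod 81).
We now compute 22⁻¹ mod 81 explicitly. Euclid's algorithm: 81 = 3·22 + 15, 22 = 1·15 + 7, 15 = 2·7 + 1; back-substituting gives 1 = 70·22 − 19·81, so 22⁻¹ ≡ 70 (mod 81).
For any y ∈ ℤ/81ℤ, x = 70(y − 1) mod 81 satisfies h(x) = 22·70(y − 1) + 1 ≡ y (since 22·70 ≡ 1 mod 81). So every y has a preimage.
So h is bijective.
Since h is bijective, we find h⁻¹(9): we need 22x ≡ 9 − 1 ≡ 8 (mod 81). Using 22⁻¹ = 70: x ≡ 70·8 = 560 = 6·81 + 74, so x = 74.
Check: h(74) = 22·74 + 1 = 1629 = 20·81 + 9 ≡ 9 (mod 81).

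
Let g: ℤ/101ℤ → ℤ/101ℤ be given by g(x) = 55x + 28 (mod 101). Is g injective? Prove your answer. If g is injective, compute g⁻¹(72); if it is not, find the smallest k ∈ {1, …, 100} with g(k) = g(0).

Recall: g is injective when g(s) = g(t) forces s = t.
If g(s) = g(t), then 55s ≡ 55t (mod 101). Because gcd(55, 101) = 1, we may cancel 55 to get s ≡ t (mod 101).
Hence g is injective.
We now compute 55⁻¹ mod 101 explicitly. Euclid's algorithm: 101 = 1·55 + 46, 55 = 1·46 + 9, 46 = 5·9 + 1; back-substituting gives 1 = 90·55 − 49·101, so 55⁻¹ ≡ 90 (mod 101).
Since g is injective, we find g⁻¹(72): we need 55x ≡ 72 − 28 ≡ 44 (mod 101). Using 55⁻¹ = 90: x ≡ 90·44 = 3960 = 39·101 + 21, so x = 21.
Check: g(21) = 55·21 + 28 = 1183 = 11·101 + 72 ≡ 72 (mod 101).

21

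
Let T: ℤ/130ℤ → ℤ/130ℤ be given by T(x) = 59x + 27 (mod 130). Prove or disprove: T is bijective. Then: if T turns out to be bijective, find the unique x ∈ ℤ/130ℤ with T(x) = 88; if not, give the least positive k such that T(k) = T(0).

109

Suppose T(x_1) = T(x_2) in ℤ/130ℤ. Then 59x_1 + 27 ≡ 59x_2 + 27 (mod 130), therefore 59(x_1 − x_2) ≡ 0 (mod 130).
Since gcd(59, 130) = 1, 59 is invertible modulo 130, hence x_1 − x_2 ≡ 0 (mod 130), i.e. x_1 = x_2.
We now compute 59⁻¹ mod 130 explicitly. Euclid's algorithm: 130 = 2·59 + 12, 59 = 4·12 + 11, 12 = 1·11 + 1; back-substituting gives 1 = 119·59 − 54·130, so 59⁻¹ ≡ 119 (mod 130).
Then y ↦ 119(y − 27) is a two-sided inverse to T, so every y ∈ ℤ/130ℤ has a preimage.
Hence T is bijective.
Since T is bijective, we find T⁻¹(88): we need 59x ≡ 88 − 27 ≡ 61 (mod 130). Using 59⁻¹ = 119: x ≡ 119·61 = 7259 = 55·130 + 109, so x = 109.
Check: T(109) = 59·109 + 27 = 6458 = 49·130 + 88 ≡ 88 (mod 130).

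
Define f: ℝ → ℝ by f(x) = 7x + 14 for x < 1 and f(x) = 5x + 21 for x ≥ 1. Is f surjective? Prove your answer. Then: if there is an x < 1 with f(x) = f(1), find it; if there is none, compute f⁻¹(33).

12/5

Both pieces are strictly increasing (slopes 7 and 5), so each is injective on its own interval.
The left piece maps (−∞, 1) onto (−∞, 21); the right piece maps [1, ∞) onto [26, ∞).
The union (−∞, 21) ∪ [26, ∞) omits the interval between 21 and 26; in particular 21 has no preimage. So f is not surjective.
Because the two images are disjoint, no x < 1 has f(x) = f(1), so we compute f⁻¹(33): 33 lies in [26, ∞), so solve 5x + 21 = 33: x = (33 − 21)/5 = 12/5.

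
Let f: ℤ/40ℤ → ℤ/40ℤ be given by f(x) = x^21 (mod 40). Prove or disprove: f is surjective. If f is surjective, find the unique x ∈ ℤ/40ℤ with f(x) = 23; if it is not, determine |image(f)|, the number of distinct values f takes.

25

f(0) = 0^21 = 0.
f(10): Repeated squaring mod 40: 10^1 ≡ 10, 10^2 ≡ 10² = 100 ≡ 20, 10^4 ≡ 20² = 400 ≡ 0, 10^8 ≡ 0² = 0, 10^16 ≡ 0² = 0. Since 21 = 16 + 4 + 1, 10^21 ≡ 0·0·10: 0·0 = 0, then 0·10 = 0. So 10^21 ≡ 0 (mod 40).
So f(0) = f(10) = 0 while 0 ≠ 10, so f is not injective.
A non-injective map from the 40-element set ℤ/40ℤ to itself takes at most 39 distinct values, so it cannot be surjective. Thus f is not surjective.
Since f is not surjective, we determine |image(f)|. Computing x^21 mod 40 for each x (by repeated squaring, reducing mod 40 at every step), the values f(0), f(1), …, f(39) are: 0, 1, 32, 3, 24, 5, 16, 7, 8, 9, 0, 11, 32, 13, 24, 15, 16, 17, 8, 19, 0, 21, 32, 23, 24, 25, 16, 27, 8, 29, 0, 31, 32, 33, 24, 35, 16, 37, 8, 39.
The distinct values are {0, 1, 3, 5, 7, 8, 9, 11, 13, 15, 16, 17, 19, 21, 23, 24, 25, 27, 29, 31, 32, 33, 35, 37, 39}; there are 25 of them.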